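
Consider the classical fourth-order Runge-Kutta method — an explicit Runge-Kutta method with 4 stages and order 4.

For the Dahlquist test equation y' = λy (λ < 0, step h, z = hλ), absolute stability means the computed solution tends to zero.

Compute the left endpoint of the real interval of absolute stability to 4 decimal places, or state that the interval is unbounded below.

Test eqn y'=λy, z=hλ:
  order 4, 4-stage ⇒ R(z)=1+z+z^2/2+z^3/6+z^4/24
  (e.g. R(-1.59)=0.27041, |R|=0.27041)

Boundary: |R(x)|=1, x<0.
x=-1.59: |R|=0.2704
|R(-3.16)|=1.7284 |R(-3.04)|=1.4570 |R(-1.79)|=0.2839
Bisect:
  x_lo=-3.3648 |R|=2.2878  x_hi=-0.0987 |R|=0.9061
  mid=-1.73171 |R|=0.27689 →hi
  mid=-2.54824 |R|=0.69759 →hi
  mid=-2.95651 |R|=1.29035 →lo
  mid=-2.75237 |R|=0.95149 →hi
  mid=-2.85444 |R|=1.10936 →lo
  mid=-2.80341 |R|=1.02766 →lo
  mid=-2.77789 |R|=0.98890 →hi
  mid=-2.79065 |R|=1.00810 →lo
  mid=-2.78427 |R|=0.99846 →hi
  ...
  [-2.78547,-2.78527] ⇒ x*=-2.7853
So |R|<1 on (-2.7853, 0).

left endpoint -2.7853.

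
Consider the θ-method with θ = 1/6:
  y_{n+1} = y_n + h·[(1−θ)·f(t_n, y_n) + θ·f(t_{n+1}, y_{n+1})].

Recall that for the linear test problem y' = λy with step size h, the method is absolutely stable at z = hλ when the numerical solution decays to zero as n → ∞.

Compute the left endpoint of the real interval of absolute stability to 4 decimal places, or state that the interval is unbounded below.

z* = -3.0000.

Test eqn y'=λy, z=hλ:
  y_{n+1} = y_n + z·[5/6·y_n + 1/6·y_{n+1}] ⇒ (1 − 1/6z)y_{n+1} = (1 + 5/6z)y_n
  R(z) = (1 + 5/6z)/(1 − 1/6z).

Solve |R(x)|<1 on ℝ⁻.
x=-1.43: |R|=0.1548
R=−1: 1+5/6x = −1+1/6x ⇒ -2/3x=2 ⇒ x=2/(-2/3)=-3.0000
Confirm numerically:
  x=-2.182: |R|=0.60010 <1
  x=-1.900: |R|=0.44304 <1
  x=-1.815: |R|=0.39347 <1
  x=-3.373: |R|=1.15918 >1
  x=-3.253: |R|=1.10937 >1
  x=-3.167: |R|=1.07287 >1
Interval (-3.0000, 0).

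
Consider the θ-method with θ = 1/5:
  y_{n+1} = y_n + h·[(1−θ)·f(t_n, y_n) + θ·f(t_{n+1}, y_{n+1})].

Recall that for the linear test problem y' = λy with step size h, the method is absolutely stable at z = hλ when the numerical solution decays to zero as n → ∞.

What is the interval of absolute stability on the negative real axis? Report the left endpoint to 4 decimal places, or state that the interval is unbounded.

z∈(-3.3333,0).

Set f=λy, z=hλ:
  y_{n+1} = y_n + z·[4/5·y_n + 1/5·y_{n+1}] ⇒ (1 − 1/5z)y_{n+1} = (1 + 4/5z)y_n
  so R(z) = (1 + 4/5z)/(1 − 1/5z).

Boundary: |R(x)|=1, x<0.
x=-0.31: |R|=0.7081
R=−1: 1+4/5x = −1+1/5x ⇒ -3/5x=2 ⇒ x=2/(-3/5)=-3.3333
Confirm numerically:
  x=-2.965: |R|=0.86127 <1
  x=-2.568: |R|=0.69662 <1
  x=-2.175: |R|=0.51568 <1
  x=-1.694: |R|=0.26531 <1
  x=-3.857: |R|=1.17737 >1
  x=-3.797: |R|=1.15812 >1
  x=-3.487: |R|=1.05432 >1
So |R|<1 on (-3.3333, 0).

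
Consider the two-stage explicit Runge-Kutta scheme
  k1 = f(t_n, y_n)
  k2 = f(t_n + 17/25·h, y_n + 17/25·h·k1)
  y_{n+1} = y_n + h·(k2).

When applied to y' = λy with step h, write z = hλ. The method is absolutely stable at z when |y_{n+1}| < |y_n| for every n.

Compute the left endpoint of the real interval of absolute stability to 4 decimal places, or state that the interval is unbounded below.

With y'=λy (z=hλ):
  k1=λy_n ⇒ h·k1=z·y_n;  k2=λ(1+17/25z)y_n ⇒ h·k2=z(1+17/25z)y_n
  y_{n+1}/y_n = 1 + z(1+17/25z) = 1 + z + 17/25z²
  ⇒ R(z) = 1 + z + 17/25z².

Find x<0 with |R(x)|<1.
x=-1.73: |R|=1.3052
R=1: x+17/25x²=0 ⇒ x=−25/17=-1.4706; min R=1−1/(4·17/25)=0.6324>−1
Confirm numerically:
  x=-1.334: |R|=0.87610 <1
  x=-1.151: |R|=0.74986 <1
  x=-0.646: |R|=0.63777 <1
  x=-1.888: |R|=1.53589 >1
  x=-1.785: |R|=1.38163 >1
  x=-1.720: |R|=1.29171 >1
Interval (-1.4706, 0).

left endpoint -1.4706.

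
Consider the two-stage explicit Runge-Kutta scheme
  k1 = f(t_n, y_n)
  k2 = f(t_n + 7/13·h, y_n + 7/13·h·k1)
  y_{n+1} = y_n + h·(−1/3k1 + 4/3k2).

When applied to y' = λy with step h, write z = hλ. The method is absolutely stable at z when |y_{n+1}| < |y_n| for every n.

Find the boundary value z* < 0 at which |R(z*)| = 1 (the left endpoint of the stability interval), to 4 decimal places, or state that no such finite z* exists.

On y'=λy, z=hλ:
  k1=λy_n ⇒ h·k1=z·y_n;  k2=λ(1+7/13z)y_n ⇒ h·k2=z(1+7/13z)y_n
  y_{n+1}/y_n = 1 − 1/3z + 4/3z(1+7/13z) = 1 + z + 28/39z²
  R(z) = 1 + z + 28/39z².

Boundary: |R(x)|=1, x<0.
x=-0.51: |R|=0.6767
R=1: x+28/39x²=0 ⇒ x=−39/28=-1.3929; min R=1−1/(4·28/39)=0.6518>−1
Confirm numerically:
  x=-1.179: |R|=0.81898 <1
  x=-1.129: |R|=0.78613 <1
  x=-0.873: |R|=0.67417 <1
  x=-1.770: |R|=1.47926 >1
  x=-1.419: |R|=1.02663 >1
So |R|<1 on (-1.3929, 0).

z* = -1.3929.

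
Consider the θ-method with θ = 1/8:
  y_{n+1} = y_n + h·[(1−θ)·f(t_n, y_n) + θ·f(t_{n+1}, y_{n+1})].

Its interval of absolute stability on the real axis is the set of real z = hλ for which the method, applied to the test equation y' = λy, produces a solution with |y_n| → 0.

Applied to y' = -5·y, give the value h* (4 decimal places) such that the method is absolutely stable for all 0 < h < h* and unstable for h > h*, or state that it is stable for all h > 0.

(-2.6667,0); λ=-5 ⇒ h* = (8/3)/5 = 0.5333.

With y'=λy (z=hλ):
  y_{n+1} = y_n + z·[7/8·y_n + 1/8·y_{n+1}] ⇒ (1 − 1/8z)y_{n+1} = (1 + 7/8z)y_n
  ⇒ R(z) = (1 + 7/8z)/(1 − 1/8z).

Need |R(x)|<1, x<0.
x=-1.26: |R|=0.0886
R=−1: 1+7/8x = −1+1/8x ⇒ -3/4x=2 ⇒ x=2/(-3/4)=-2.6667
Confirm numerically:
  x=-2.324: |R|=0.80085 <1
  x=-1.949: |R|=0.56719 <1
  x=-1.876: |R|=0.51964 <1
  x=-1.078: |R|=0.05001 <1
  x=-3.034: |R|=1.19975 >1
  x=-2.881: |R|=1.11819 >1
  x=-2.854: |R|=1.10356 >1
Interval (-2.6667, 0).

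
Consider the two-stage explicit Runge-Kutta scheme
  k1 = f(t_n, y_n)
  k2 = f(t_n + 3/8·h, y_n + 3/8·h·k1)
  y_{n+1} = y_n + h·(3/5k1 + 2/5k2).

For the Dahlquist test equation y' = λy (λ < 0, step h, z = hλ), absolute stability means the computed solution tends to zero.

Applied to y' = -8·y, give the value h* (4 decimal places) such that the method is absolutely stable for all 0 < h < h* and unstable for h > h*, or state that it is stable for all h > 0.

Set f=λy, z=hλ:
  k1=λy_n ⇒ h·k1=z·y_n;  k2=λ(1+3/8z)y_n ⇒ h·k2=z(1+3/8z)y_n
  y_{n+1}/y_n = 1 + 3/5z + 2/5z(1+3/8z) = 1 + z + 3/20z²
  so R(z) = 1 + z + 3/20z².

Solve |R(x)|<1 on ℝ⁻.
x=-1.39: |R|=0.1002
R=1: x+3/20x²=0 ⇒ x=−20/3=-6.6667; min R=1−1/(4·3/20)=-0.6667>−1
Confirm numerically:
  x=-6.336: |R|=0.68573 <1
  x=-3.719: |R|=0.64436 <1
  x=-3.357: |R|=0.66658 <1
  x=-6.911: |R|=1.25329 >1
  x=-6.884: |R|=1.22442 >1
  x=-6.821: |R|=1.15791 >1
Stable set (-6.6667, 0).

(-6.6667,0); λ=-8 ⇒ h* = (20/3)/8 = 0.8333.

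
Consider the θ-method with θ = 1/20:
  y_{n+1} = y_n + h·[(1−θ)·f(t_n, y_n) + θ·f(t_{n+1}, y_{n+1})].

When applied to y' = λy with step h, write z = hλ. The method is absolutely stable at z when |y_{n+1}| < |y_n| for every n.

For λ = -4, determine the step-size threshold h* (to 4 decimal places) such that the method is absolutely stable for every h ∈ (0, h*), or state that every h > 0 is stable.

Set f=λy, z=hλ:
  y_{n+1} = y_n + z·[19/20·y_n + 1/20·y_{n+1}] ⇒ (1 − 1/20z)y_{n+1} = (1 + 19/20z)y_n
  so R(z) = (1 + 19/20z)/(1 − 1/20z).

Need |R(x)|<1, x<0.
x=-1.34: |R|=0.2559
R=−1: 1+19/20x = −1+1/20x ⇒ -9/10x=2 ⇒ x=2/(-9/10)=-2.2222
Confirm numerically:
  x=-1.985: |R|=0.80578 <1
  x=-1.287: |R|=0.20919 <1
  x=-1.139: |R|=0.07763 <1
  x=-2.802: |R|=1.45768 >1
  x=-2.578: |R|=1.28364 >1
  x=-2.396: |R|=1.13967 >1
So |R|<1 on (-2.2222, 0).

(-2.2222,0); λ=-4 ⇒ h* = (20/9)/4 = 0.5556.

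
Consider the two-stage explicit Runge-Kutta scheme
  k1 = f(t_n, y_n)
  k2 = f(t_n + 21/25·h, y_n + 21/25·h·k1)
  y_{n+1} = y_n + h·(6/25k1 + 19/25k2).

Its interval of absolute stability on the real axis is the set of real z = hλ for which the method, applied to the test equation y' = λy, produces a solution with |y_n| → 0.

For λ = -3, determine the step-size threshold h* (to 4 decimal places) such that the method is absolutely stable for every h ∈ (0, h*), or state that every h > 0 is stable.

Test eqn y'=λy, z=hλ:
  k1=λy_n ⇒ h·k1=z·y_n;  k2=λ(1+21/25z)y_n ⇒ h·k2=z(1+21/25z)y_n
  y_{n+1}/y_n = 1 + 6/25z + 19/25z(1+21/25z) = 1 + z + 399/625z²
  Hence R(z) = 1 + z + 399/625z².

Boundary: |R(x)|=1, x<0.
x=-0.57: |R|=0.6374
R=1: x+399/625x²=0 ⇒ x=−625/399=-1.5664; min R=1−1/(4·399/625)=0.6084>−1
Confirm numerically:
  x=-1.245: |R|=0.74454 <1
  x=-0.966: |R|=0.62973 <1
  x=-0.735: |R|=0.60988 <1
  x=-1.954: |R|=1.48349 >1
  x=-1.772: |R|=1.23257 >1
  x=-1.631: |R|=1.06725 >1
So |R|<1 on (-1.5664, 0).

(-1.5664,0); λ=-3 ⇒ h* = (625/399)/3 = 0.5221.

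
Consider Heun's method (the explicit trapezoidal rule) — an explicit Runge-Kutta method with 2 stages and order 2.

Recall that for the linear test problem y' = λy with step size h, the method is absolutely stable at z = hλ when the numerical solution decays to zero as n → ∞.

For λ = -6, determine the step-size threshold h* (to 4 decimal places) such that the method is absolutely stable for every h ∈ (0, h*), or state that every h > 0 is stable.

(-2.0000,0); λ=-6 ⇒ h* = 0.3333.

With y'=λy (z=hλ):
  order 2, 2-stage ⇒ R(z)=1+z+z^2/2
  (e.g. R(-0.83)=0.51445, |R|=0.51445)

Need |R(x)|<1, x<0.
x=-0.83: |R|=0.5145
|R(-1.82)|=0.8362 |R(-1.38)|=0.5722 |R(-0.93)|=0.5025
Bisect:
  x_lo=-2.8172 |R|=2.1510  x_hi=-0.2926 |R|=0.7502
  mid=-1.55489 |R|=0.65395 →hi
  mid=-2.18603 |R|=1.20333 →lo
  mid=-1.87046 |R|=0.87885 →hi
  mid=-2.02824 |R|=1.02864 →lo
  mid=-1.94935 |R|=0.95063 →hi
  mid=-1.98880 |R|=0.98886 →hi
  mid=-2.00852 |R|=1.00856 →lo
  mid=-1.99866 |R|=0.99866 →hi
  ...
  [-2.00004,-1.99989] ⇒ x*=-2.0000
Stable set (-2.0000, 0).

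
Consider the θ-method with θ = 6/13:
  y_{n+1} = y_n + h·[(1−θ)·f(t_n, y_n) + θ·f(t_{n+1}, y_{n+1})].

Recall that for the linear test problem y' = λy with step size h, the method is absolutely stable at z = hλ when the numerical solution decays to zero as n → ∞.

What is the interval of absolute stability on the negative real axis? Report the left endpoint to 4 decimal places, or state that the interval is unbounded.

On y'=λy, z=hλ:
  y_{n+1} = y_n + z·[7/13·y_n + 6/13·y_{n+1}] ⇒ (1 − 6/13z)y_{n+1} = (1 + 7/13z)y_n
  R(z) = (1 + 7/13z)/(1 − 6/13z).

Find x<0 with |R(x)|<1.
x=-1.7: |R|=0.0474
R=−1: 1+7/13x = −1+6/13x ⇒ -1/13x=2 ⇒ x=2/(-1/13)=-26.0000
Confirm numerically:
  x=-21.565: |R|=0.96885 <1
  x=-16.430: |R|=0.91423 <1
  x=-13.299: |R|=0.86313 <1
  x=-26.509: |R|=1.00296 >1
  x=-26.313: |R|=1.00183 >1
  x=-26.213: |R|=1.00125 >1
Interval (-26.0000, 0).

z∈(-26.0000,0).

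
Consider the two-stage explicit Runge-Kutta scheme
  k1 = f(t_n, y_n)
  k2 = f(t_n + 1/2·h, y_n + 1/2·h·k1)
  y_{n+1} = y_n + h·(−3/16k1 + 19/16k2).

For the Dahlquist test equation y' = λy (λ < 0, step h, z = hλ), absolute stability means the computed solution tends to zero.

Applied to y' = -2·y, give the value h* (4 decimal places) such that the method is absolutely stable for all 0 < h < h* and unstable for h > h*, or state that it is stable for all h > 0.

With y'=λy (z=hλ):
  k1=λy_n ⇒ h·k1=z·y_n;  k2=λ(1+1/2z)y_n ⇒ h·k2=z(1+1/2z)y_n
  y_{n+1}/y_n = 1 − 3/16z + 19/16z(1+1/2z) = 1 + z + 19/32z²
  Hence R(z) = 1 + z + 19/32z².

Find x<0 with |R(x)|<1.
x=-0.65: |R|=0.6009
R=1: x+19/32x²=0 ⇒ x=−32/19=-1.6842; min R=1−1/(4·19/32)=0.5789>−1
Confirm numerically:
  x=-1.373: |R|=0.74630 <1
  x=-1.217: |R|=0.66240 <1
  x=-0.730: |R|=0.58641 <1
  x=-2.125: |R|=1.55615 >1
  x=-1.767: |R|=1.08686 >1
  x=-1.724: |R|=1.04073 >1
Stable set (-1.6842, 0).

(-1.6842,0); λ=-2 ⇒ h* = (32/19)/2 = 0.8421.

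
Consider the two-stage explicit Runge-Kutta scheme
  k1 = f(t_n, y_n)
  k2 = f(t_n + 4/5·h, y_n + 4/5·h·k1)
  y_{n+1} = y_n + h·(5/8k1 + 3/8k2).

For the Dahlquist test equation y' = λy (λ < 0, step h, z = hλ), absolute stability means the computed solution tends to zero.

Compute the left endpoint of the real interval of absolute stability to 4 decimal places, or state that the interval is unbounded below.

left endpoint -3.3333.

With y'=λy (z=hλ):
  k1=λy_n ⇒ h·k1=z·y_n;  k2=λ(1+4/5z)y_n ⇒ h·k2=z(1+4/5z)y_n
  y_{n+1}/y_n = 1 + 5/8z + 3/8z(1+4/5z) = 1 + z + 3/10z²
  so R(z) = 1 + z + 3/10z².

Find x<0 with |R(x)|<1.
x=-1.13: |R|=0.2531
R=1: x+3/10x²=0 ⇒ x=−10/3=-3.3333; min R=1−1/(4·3/10)=0.1667>−1
Confirm numerically:
  x=-3.029: |R|=0.72345 <1
  x=-2.677: |R|=0.47290 <1
  x=-1.364: |R|=0.19415 <1
  x=-3.786: |R|=1.51414 >1
  x=-3.658: |R|=1.35629 >1
  x=-3.439: |R|=1.10902 >1
Interval (-3.3333, 0).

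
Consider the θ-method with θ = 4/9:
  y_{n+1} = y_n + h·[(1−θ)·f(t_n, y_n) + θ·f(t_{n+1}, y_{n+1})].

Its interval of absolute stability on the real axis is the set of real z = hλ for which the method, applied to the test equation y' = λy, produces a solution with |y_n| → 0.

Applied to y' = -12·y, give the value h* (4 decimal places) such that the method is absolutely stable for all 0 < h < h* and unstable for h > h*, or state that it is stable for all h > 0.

With y'=λy (z=hλ):
  y_{n+1} = y_n + z·[5/9·y_n + 4/9·y_{n+1}] ⇒ (1 − 4/9z)y_{n+1} = (1 + 5/9z)y_n
  so R(z) = (1 + 5/9z)/(1 − 4/9z).

Find x<0 with |R(x)|<1.
x=-1.54: |R|=0.0858
R=−1: 1+5/9x = −1+4/9x ⇒ -1/9x=2 ⇒ x=2/(-1/9)=-18.0000
Confirm numerically:
  x=-17.444: |R|=0.99294 <1
  x=-16.576: |R|=0.98109 <1
  x=-10.178: |R|=0.84265 <1
  x=-10.107: |R|=0.84031 <1
  x=-18.270: |R|=1.00329 >1
  x=-18.147: |R|=1.00180 >1
Interval (-18.0000, 0).

(-18.0000,0); λ=-12 ⇒ h* = (18)/12 = 1.5000.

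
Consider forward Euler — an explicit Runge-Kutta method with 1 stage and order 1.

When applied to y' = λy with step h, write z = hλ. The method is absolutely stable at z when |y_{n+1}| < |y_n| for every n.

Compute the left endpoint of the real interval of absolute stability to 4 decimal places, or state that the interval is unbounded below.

left endpoint -2.0000.

Set f=λy, z=hλ:
  order 1, 1-stage ⇒ R(z)=1+z
  (e.g. R(-0.46)=0.54000, |R|=0.54000)

Boundary: |R(x)|=1, x<0.
x=-0.46: |R|=0.5400
|R(-1.77)|=0.7700 |R(-1.14)|=0.1400 |R(-1.12)|=0.1200
Bisect:
  x_lo=-2.5576 |R|=1.5576  x_hi=-0.1120 |R|=0.8880
  mid=-1.33479 |R|=0.33479 →hi
  mid=-1.94617 |R|=0.94617 →hi
  mid=-2.25187 |R|=1.25187 →lo
  mid=-2.09902 |R|=1.09902 →lo
  mid=-2.02260 |R|=1.02260 →lo
  mid=-1.98439 |R|=0.98439 →hi
  mid=-2.00349 |R|=1.00349 →lo
  mid=-1.99394 |R|=0.99394 →hi
  ...
  [-2.00006,-1.99991] ⇒ x*=-2.0000
Stable set (-2.0000, 0).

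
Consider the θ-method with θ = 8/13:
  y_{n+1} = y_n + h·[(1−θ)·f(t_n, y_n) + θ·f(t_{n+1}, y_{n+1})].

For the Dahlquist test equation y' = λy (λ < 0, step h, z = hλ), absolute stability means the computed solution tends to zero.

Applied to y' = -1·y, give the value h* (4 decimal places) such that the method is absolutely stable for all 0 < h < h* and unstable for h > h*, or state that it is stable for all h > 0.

interval (−∞, 0). Any h>0 works for λ=-1.

On y'=λy, z=hλ:
  y_{n+1} = y_n + z·[5/13·y_n + 8/13·y_{n+1}] ⇒ (1 − 8/13z)y_{n+1} = (1 + 5/13z)y_n
  Hence R(z) = (1 + 5/13z)/(1 − 8/13z).

Find x<0 with |R(x)|<1.
x=-0.88: |R|=0.4291
x=-2: |R|=0.1034
x=-10: |R|=0.3978
x=-100: |R|=0.5990
θ=8/13≥1/2 ⇒ |1+5/13x|<|1−8/13x| ∀x<0 ⇒ interval (−∞,0).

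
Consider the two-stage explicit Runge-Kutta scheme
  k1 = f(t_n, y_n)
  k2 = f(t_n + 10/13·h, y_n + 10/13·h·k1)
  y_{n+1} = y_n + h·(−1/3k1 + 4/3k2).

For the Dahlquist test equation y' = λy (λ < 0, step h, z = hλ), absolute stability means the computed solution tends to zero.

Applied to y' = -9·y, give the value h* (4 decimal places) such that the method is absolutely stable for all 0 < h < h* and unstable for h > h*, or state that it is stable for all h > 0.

(-0.9750,0); λ=-9 ⇒ h* = (39/40)/9 = 0.1083.

On y'=λy, z=hλ:
  k1=λy_n ⇒ h·k1=z·y_n;  k2=λ(1+10/13z)y_n ⇒ h·k2=z(1+10/13z)y_n
  y_{n+1}/y_n = 1 − 1/3z + 4/3z(1+10/13z) = 1 + z + 40/39z²
  ⇒ R(z) = 1 + z + 40/39z².

Solve |R(x)|<1 on ℝ⁻.
x=-1.47: |R|=1.7463
R=1: x+40/39x²=0 ⇒ x=−39/40=-0.9750; min R=1−1/(4·40/39)=0.7562>−1
Confirm numerically:
  x=-0.810: |R|=0.86292 <1
  x=-0.434: |R|=0.75919 <1
  x=-0.430: |R|=0.75964 <1
  x=-1.419: |R|=1.64619 >1
  x=-1.399: |R|=1.60839 >1
  x=-1.106: |R|=1.14860 >1
So |R|<1 on (-0.9750, 0).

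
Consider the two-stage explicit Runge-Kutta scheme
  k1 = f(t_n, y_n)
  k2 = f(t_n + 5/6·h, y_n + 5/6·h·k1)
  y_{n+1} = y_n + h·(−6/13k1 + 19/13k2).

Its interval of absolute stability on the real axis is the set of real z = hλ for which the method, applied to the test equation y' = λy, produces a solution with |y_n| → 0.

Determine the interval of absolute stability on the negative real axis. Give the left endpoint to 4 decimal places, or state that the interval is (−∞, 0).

With y'=λy (z=hλ):
  k1=λy_n ⇒ h·k1=z·y_n;  k2=λ(1+5/6z)y_n ⇒ h·k2=z(1+5/6z)y_n
  y_{n+1}/y_n = 1 − 6/13z + 19/13z(1+5/6z) = 1 + z + 95/78z²
  Hence R(z) = 1 + z + 95/78z².

Solve |R(x)|<1 on ℝ⁻.
x=-1.27: |R|=1.6944
R=1: x+95/78x²=0 ⇒ x=−78/95=-0.8211; min R=1−1/(4·95/78)=0.7947>−1
Confirm numerically:
  x=-0.752: |R|=0.93675 <1
  x=-0.467: |R|=0.79862 <1
  x=-0.372: |R|=0.79654 <1
  x=-1.284: |R|=1.72398 >1
  x=-1.159: |R|=1.47705 >1
  x=-0.867: |R|=1.04852 >1
Interval (-0.8211, 0).

(-0.8211, 0).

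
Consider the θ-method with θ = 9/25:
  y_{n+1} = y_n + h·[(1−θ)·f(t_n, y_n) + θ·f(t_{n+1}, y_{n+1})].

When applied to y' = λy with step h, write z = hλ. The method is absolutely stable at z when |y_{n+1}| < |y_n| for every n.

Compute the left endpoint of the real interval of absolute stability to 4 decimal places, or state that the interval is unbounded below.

z* = -7.1429.

Test eqn y'=λy, z=hλ:
  y_{n+1} = y_n + z·[16/25·y_n + 9/25·y_{n+1}] ⇒ (1 − 9/25z)y_{n+1} = (1 + 16/25z)y_n
  Hence R(z) = (1 + 16/25z)/(1 − 9/25z).

Solve |R(x)|<1 on ℝ⁻.
x=-1: |R|=0.2647
R=−1: 1+16/25x = −1+9/25x ⇒ -7/25x=2 ⇒ x=2/(-7/25)=-7.1429
Confirm numerically:
  x=-6.587: |R|=0.95383 <1
  x=-6.382: |R|=0.93539 <1
  x=-5.294: |R|=0.82185 <1
  x=-4.821: |R|=0.76234 <1
  x=-7.697: |R|=1.04115 >1
  x=-7.673: |R|=1.03945 >1
  x=-7.495: |R|=1.02666 >1
So |R|<1 on (-7.1429, 0).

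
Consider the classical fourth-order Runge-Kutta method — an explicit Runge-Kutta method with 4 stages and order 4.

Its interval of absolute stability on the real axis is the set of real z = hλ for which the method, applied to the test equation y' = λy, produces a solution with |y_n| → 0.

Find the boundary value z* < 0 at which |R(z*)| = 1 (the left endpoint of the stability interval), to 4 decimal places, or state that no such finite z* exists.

left endpoint -2.7853.

With y'=λy (z=hλ):
  order 4, 4-stage ⇒ R(z)=1+z+z^2/2+z^3/6+z^4/24
  (e.g. R(-1.11)=0.34136, |R|=0.34136)

Find x<0 with |R(x)|<1.
x=-1.11: |R|=0.3414
|R(-2.6)|=0.7547 |R(-2.59)|=0.7433 |R(-1.92)|=0.3098
Bisect:
  x_lo=-3.2195 |R|=1.8778  x_hi=-0.2215 |R|=0.8013
  mid=-1.72049 |R|=0.27584 →hi
  mid=-2.46998 |R|=0.61977 →hi
  mid=-2.84473 |R|=1.09337 →lo
  mid=-2.65736 |R|=0.82364 →hi
  mid=-2.75104 |R|=0.94958 →hi
  mid=-2.79789 |R|=1.01915 →lo
  mid=-2.77447 |R|=0.98380 →hi
  mid=-2.78618 |R|=1.00133 →lo
  ...
  [-2.78544,-2.78526] ⇒ x*=-2.7853
Stable set (-2.7853, 0).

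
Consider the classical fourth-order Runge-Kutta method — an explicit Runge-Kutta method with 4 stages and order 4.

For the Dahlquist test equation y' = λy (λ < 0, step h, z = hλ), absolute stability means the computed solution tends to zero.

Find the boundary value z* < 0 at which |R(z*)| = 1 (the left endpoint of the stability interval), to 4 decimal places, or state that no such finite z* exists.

left endpoint -2.7853.

Set f=λy, z=hλ:
  order 4, 4-stage ⇒ R(z)=1+z+z^2/2+z^3/6+z^4/24
  (e.g. R(-1.65)=0.27140, |R|=0.27140)

Find x<0 with |R(x)|<1.
x=-1.65: |R|=0.2714
|R(-2.37)|=0.5343 |R(-2.13)|=0.3855 |R(-0.73)|=0.4834
Bisect:
  x_lo=-3.3943 |R|=2.3792  x_hi=-0.1730 |R|=0.8411
  mid=-1.78365 |R|=0.28302 →hi
  mid=-2.58895 |R|=0.74214 →hi
  mid=-2.99160 |R|=1.35829 →lo
  mid=-2.79028 |R|=1.00754 →lo
  mid=-2.68962 |R|=0.86507 →hi
  mid=-2.73995 |R|=0.93376 →hi
  mid=-2.76511 |R|=0.97000 →hi
  mid=-2.77769 |R|=0.98860 →hi
  mid=-2.78399 |R|=0.99803 →hi
  ...
  [-2.78536,-2.78517] ⇒ x*=-2.7853
Interval (-2.7853, 0).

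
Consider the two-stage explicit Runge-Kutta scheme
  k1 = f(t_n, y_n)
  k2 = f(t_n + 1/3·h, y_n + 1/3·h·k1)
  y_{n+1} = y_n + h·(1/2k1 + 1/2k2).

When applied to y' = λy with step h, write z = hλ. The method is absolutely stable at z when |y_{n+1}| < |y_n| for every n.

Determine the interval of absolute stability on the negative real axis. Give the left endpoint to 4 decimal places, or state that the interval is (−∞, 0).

(-6.0000, 0).

Test eqn y'=λy, z=hλ:
  k1=λy_n ⇒ h·k1=z·y_n;  k2=λ(1+1/3z)y_n ⇒ h·k2=z(1+1/3z)y_n
  y_{n+1}/y_n = 1 + 1/2z + 1/2z(1+1/3z) = 1 + z + 1/6z²
  so R(z) = 1 + z + 1/6z².

Need |R(x)|<1, x<0.
x=-1.41: |R|=0.0786
R=1: x+1/6x²=0 ⇒ x=−6=-6.0000; min R=1−1/(4·1/6)=-0.5000>−1
Confirm numerically:
  x=-4.593: |R|=0.07706 <1
  x=-4.404: |R|=0.17146 <1
  x=-3.957: |R|=0.34736 <1
  x=-3.260: |R|=0.48873 <1
  x=-6.394: |R|=1.41987 >1
  x=-6.364: |R|=1.38608 >1
  x=-6.176: |R|=1.18116 >1
Interval (-6.0000, 0).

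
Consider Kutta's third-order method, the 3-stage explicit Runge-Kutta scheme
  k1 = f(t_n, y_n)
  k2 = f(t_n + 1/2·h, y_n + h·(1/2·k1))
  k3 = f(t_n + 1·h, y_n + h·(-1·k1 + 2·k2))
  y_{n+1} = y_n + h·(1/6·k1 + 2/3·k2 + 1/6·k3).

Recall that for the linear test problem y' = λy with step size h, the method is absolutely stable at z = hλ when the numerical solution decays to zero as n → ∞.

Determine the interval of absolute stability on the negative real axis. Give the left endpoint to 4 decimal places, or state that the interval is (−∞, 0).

(-2.5127, 0).

With y'=λy (z=hλ):
  order 3, 3-stage ⇒ R(z)=1+z+z^2/2+z^3/6
  (e.g. R(-0.34)=0.71125, |R|=0.71125)

Solve |R(x)|<1 on ℝ⁻.
x=-0.34: |R|=0.7112
|R(-1.67)|=0.0518 |R(-1.51)|=0.0562 |R(-1.25)|=0.2057
Bisect:
  x_lo=-3.1561 |R|=2.4152  x_hi=-0.0746 |R|=0.9281
  mid=-1.61532 |R|=0.01316 →hi
  mid=-2.38570 |R|=0.80298 →hi
  mid=-2.77089 |R|=1.47771 →lo
  mid=-2.57829 |R|=1.11107 →lo
  mid=-2.48200 |R|=0.95015 →hi
  mid=-2.53014 |R|=1.02884 →lo
  mid=-2.50607 |R|=0.98906 →hi
  mid=-2.51811 |R|=1.00884 →lo
  ...
  [-2.51284,-2.51265] ⇒ x*=-2.5127
So |R|<1 on (-2.5127, 0).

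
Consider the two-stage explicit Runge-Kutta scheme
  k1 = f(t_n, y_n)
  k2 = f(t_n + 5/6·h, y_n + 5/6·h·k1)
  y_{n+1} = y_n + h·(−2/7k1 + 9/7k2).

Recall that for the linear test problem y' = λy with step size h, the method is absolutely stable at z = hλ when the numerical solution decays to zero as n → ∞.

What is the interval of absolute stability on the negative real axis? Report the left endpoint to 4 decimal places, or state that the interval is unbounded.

(-0.9333, 0).

Test eqn y'=λy, z=hλ:
  k1=λy_n ⇒ h·k1=z·y_n;  k2=λ(1+5/6z)y_n ⇒ h·k2=z(1+5/6z)y_n
  y_{n+1}/y_n = 1 − 2/7z + 9/7z(1+5/6z) = 1 + z + 15/14z²
  R(z) = 1 + z + 15/14z².

Boundary: |R(x)|=1, x<0.
x=-0.87: |R|=0.9410
R=1: x+15/14x²=0 ⇒ x=−14/15=-0.9333; min R=1−1/(4·15/14)=0.7667>−1
Confirm numerically:
  x=-0.616: |R|=0.79056 <1
  x=-0.567: |R|=0.77745 <1
  x=-0.460: |R|=0.76671 <1
  x=-1.415: |R|=1.73024 >1
  x=-1.366: |R|=1.63324 >1
So |R|<1 on (-0.9333, 0).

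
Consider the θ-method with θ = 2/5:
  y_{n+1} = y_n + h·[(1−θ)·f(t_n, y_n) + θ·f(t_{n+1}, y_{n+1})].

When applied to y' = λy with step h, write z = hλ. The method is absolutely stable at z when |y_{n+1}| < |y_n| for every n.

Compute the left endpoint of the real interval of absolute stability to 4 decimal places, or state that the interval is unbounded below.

z* = -10.0000.

Test eqn y'=λy, z=hλ:
  y_{n+1} = y_n + z·[3/5·y_n + 2/5·y_{n+1}] ⇒ (1 − 2/5z)y_{n+1} = (1 + 3/5z)y_n
  Hence R(z) = (1 + 3/5z)/(1 − 2/5z).

Need |R(x)|<1, x<0.
x=-0.64: |R|=0.4904
R=−1: 1+3/5x = −1+2/5x ⇒ -1/5x=2 ⇒ x=2/(-1/5)=-10.0000
Confirm numerically:
  x=-8.951: |R|=0.95420 <1
  x=-6.266: |R|=0.78702 <1
  x=-4.390: |R|=0.59289 <1
  x=-4.139: |R|=0.55859 <1
  x=-10.283: |R|=1.01107 >1
  x=-10.120: |R|=1.00475 >1
Interval (-10.0000, 0).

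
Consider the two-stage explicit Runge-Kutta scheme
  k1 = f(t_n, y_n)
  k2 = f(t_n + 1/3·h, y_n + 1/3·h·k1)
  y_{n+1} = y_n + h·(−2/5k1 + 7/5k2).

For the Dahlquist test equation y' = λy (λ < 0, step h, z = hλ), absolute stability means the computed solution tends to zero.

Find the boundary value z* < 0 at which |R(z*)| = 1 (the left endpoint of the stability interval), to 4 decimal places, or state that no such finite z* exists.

z* = -2.1429.

On y'=λy, z=hλ:
  k1=λy_n ⇒ h·k1=z·y_n;  k2=λ(1+1/3z)y_n ⇒ h·k2=z(1+1/3z)y_n
  y_{n+1}/y_n = 1 − 2/5z + 7/5z(1+1/3z) = 1 + z + 7/15z²
  so R(z) = 1 + z + 7/15z².

Solve |R(x)|<1 on ℝ⁻.
x=-1.69: |R|=0.6428
R=1: x+7/15x²=0 ⇒ x=−15/7=-2.1429; min R=1−1/(4·7/15)=0.4643>−1
Confirm numerically:
  x=-2.006: |R|=0.87188 <1
  x=-1.808: |R|=0.71747 <1
  x=-1.554: |R|=0.57296 <1
  x=-1.356: |R|=0.50208 <1
  x=-2.562: |R|=1.50113 >1
  x=-2.530: |R|=1.45709 >1
  x=-2.366: |R|=1.24638 >1
Stable set (-2.1429, 0).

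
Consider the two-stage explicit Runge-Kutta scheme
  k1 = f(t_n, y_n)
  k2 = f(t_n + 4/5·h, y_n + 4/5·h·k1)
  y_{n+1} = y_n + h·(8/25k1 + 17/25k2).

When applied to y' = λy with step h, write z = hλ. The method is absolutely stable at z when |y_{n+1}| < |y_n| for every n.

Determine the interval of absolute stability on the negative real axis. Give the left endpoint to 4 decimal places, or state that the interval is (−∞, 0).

Set f=λy, z=hλ:
  k1=λy_n ⇒ h·k1=z·y_n;  k2=λ(1+4/5z)y_n ⇒ h·k2=z(1+4/5z)y_n
  y_{n+1}/y_n = 1 + 8/25z + 17/25z(1+4/5z) = 1 + z + 68/125z²
  ⇒ R(z) = 1 + z + 68/125z².

Find x<0 with |R(x)|<1.
x=-1.12: |R|=0.5624
R=1: x+68/125x²=0 ⇒ x=−125/68=-1.8382; min R=1−1/(4·68/125)=0.5404>−1
Confirm numerically:
  x=-1.567: |R|=0.76879 <1
  x=-1.510: |R|=0.73037 <1
  x=-0.926: |R|=0.54047 <1
  x=-2.342: |R|=1.64182 >1
  x=-1.876: |R|=1.03854 >1
Stable set (-1.8382, 0).

(-1.8382, 0).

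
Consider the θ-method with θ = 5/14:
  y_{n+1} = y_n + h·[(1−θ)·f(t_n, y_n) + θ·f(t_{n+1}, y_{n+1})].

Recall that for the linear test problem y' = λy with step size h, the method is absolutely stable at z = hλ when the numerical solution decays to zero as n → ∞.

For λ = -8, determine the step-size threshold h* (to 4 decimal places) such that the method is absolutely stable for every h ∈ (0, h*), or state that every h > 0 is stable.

(-7.0000,0); λ=-8 ⇒ h* = (7)/8 = 0.8750.

With y'=λy (z=hλ):
  y_{n+1} = y_n + z·[9/14·y_n + 5/14·y_{n+1}] ⇒ (1 − 5/14z)y_{n+1} = (1 + 9/14z)y_n
  ⇒ R(z) = (1 + 9/14z)/(1 − 5/14z).

Boundary: |R(x)|=1, x<0.
x=-1.12: |R|=0.2000
R=−1: 1+9/14x = −1+5/14x ⇒ -2/7x=2 ⇒ x=2/(-2/7)=-7.0000
Confirm numerically:
  x=-6.851: |R|=0.98765 <1
  x=-6.574: |R|=0.96364 <1
  x=-4.721: |R|=0.75759 <1
  x=-7.581: |R|=1.04477 >1
  x=-7.092: |R|=1.00744 >1
Stable set (-7.0000, 0).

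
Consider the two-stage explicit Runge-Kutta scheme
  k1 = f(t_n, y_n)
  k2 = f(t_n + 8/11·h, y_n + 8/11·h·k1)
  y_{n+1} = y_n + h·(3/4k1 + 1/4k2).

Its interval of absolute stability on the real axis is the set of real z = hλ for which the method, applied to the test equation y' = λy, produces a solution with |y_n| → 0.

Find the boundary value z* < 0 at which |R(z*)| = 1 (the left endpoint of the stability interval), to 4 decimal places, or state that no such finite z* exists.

Set f=λy, z=hλ:
  k1=λy_n ⇒ h·k1=z·y_n;  k2=λ(1+8/11z)y_n ⇒ h·k2=z(1+8/11z)y_n
  y_{n+1}/y_n = 1 + 3/4z + 1/4z(1+8/11z) = 1 + z + 2/11z²
  so R(z) = 1 + z + 2/11z².

Solve |R(x)|<1 on ℝ⁻.
x=-0.52: |R|=0.5292
R=1: x+2/11x²=0 ⇒ x=−11/2=-5.5000; min R=1−1/(4·2/11)=-0.3750>−1
Confirm numerically:
  x=-3.700: |R|=0.21091 <1
  x=-3.423: |R|=0.29265 <1
  x=-2.285: |R|=0.33569 <1
  x=-6.054: |R|=1.60980 >1
  x=-5.962: |R|=1.50081 >1
  x=-5.687: |R|=1.19336 >1
So |R|<1 on (-5.5000, 0).

z* = -5.5000.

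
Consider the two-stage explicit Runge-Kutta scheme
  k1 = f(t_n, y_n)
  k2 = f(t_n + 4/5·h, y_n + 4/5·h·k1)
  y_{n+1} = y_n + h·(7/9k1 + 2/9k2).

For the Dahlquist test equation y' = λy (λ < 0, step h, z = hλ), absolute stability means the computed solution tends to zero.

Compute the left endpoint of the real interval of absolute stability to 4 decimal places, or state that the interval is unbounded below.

Test eqn y'=λy, z=hλ:
  k1=λy_n ⇒ h·k1=z·y_n;  k2=λ(1+4/5z)y_n ⇒ h·k2=z(1+4/5z)y_n
  y_{n+1}/y_n = 1 + 7/9z + 2/9z(1+4/5z) = 1 + z + 8/45z²
  Hence R(z) = 1 + z + 8/45z².

Boundary: |R(x)|=1, x<0.
x=-0.67: |R|=0.4098
R=1: x+8/45x²=0 ⇒ x=−45/8=-5.6250; min R=1−1/(4·8/45)=-0.4062>−1
Confirm numerically:
  x=-3.154: |R|=0.38552 <1
  x=-2.871: |R|=0.40564 <1
  x=-2.861: |R|=0.40583 <1
  x=-5.981: |R|=1.37853 >1
  x=-5.818: |R|=1.19962 >1
  x=-5.785: |R|=1.16455 >1
Interval (-5.6250, 0).

z* = -5.6250.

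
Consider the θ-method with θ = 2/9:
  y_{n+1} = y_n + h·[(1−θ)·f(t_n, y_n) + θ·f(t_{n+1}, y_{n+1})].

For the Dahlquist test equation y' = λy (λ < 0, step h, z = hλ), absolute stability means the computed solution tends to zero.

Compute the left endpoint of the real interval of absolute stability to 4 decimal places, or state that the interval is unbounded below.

left endpoint -3.6000.

Test eqn y'=λy, z=hλ:
  y_{n+1} = y_n + z·[7/9·y_n + 2/9·y_{n+1}] ⇒ (1 − 2/9z)y_{n+1} = (1 + 7/9z)y_n
  ⇒ R(z) = (1 + 7/9z)/(1 − 2/9z).

Solve |R(x)|<1 on ℝ⁻.
x=-0.57: |R|=0.4941
R=−1: 1+7/9x = −1+2/9x ⇒ -5/9x=2 ⇒ x=2/(-5/9)=-3.6000
Confirm numerically:
  x=-2.992: |R|=0.79712 <1
  x=-2.966: |R|=0.78770 <1
  x=-1.835: |R|=0.30347 <1
  x=-4.193: |R|=1.17054 >1
  x=-3.679: |R|=1.02415 >1
Stable set (-3.6000, 0).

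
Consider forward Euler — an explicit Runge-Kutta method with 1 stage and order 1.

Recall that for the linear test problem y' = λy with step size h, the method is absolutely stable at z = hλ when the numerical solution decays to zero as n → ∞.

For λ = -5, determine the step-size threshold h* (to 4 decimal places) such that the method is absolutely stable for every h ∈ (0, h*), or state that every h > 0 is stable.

With y'=λy (z=hλ):
  order 1, 1-stage ⇒ R(z)=1+z
  (e.g. R(-1.65)=-0.65000, |R|=0.65000)

Solve |R(x)|<1 on ℝ⁻.
x=-1.65: |R|=0.6500
|R(-2.18)|=1.1800 |R(-1.96)|=0.9600 |R(-1.7)|=0.7000
Bisect:
  x_lo=-2.3449 |R|=1.3449  x_hi=-0.0892 |R|=0.9108
  mid=-1.21704 |R|=0.21704 →hi
  mid=-1.78098 |R|=0.78098 →hi
  mid=-2.06295 |R|=1.06295 →lo
  mid=-1.92197 |R|=0.92197 →hi
  mid=-1.99246 |R|=0.99246 →hi
  mid=-2.02770 |R|=1.02770 →lo
  mid=-2.01008 |R|=1.01008 →lo
  ...
  [-2.00003,-1.99989] ⇒ x*=-2.0000
Interval (-2.0000, 0).

(-2.0000,0); λ=-5 ⇒ h* = 0.4000.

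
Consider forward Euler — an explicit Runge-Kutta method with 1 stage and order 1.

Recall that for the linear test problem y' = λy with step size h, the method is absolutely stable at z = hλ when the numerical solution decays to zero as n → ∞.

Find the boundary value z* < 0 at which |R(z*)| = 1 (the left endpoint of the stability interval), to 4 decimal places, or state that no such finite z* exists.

left endpoint -2.0000.

With y'=λy (z=hλ):
  order 1, 1-stage ⇒ R(z)=1+z
  (e.g. R(-1.17)=-0.17000, |R|=0.17000)

Boundary: |R(x)|=1, x<0.
x=-1.17: |R|=0.1700
|R(-2.25)|=1.2500 |R(-2.04)|=1.0400 |R(-1.83)|=0.8300
Bisect:
  x_lo=-2.4706 |R|=1.4706  x_hi=-0.1057 |R|=0.8943
  mid=-1.28814 |R|=0.28814 →hi
  mid=-1.87936 |R|=0.87936 →hi
  mid=-2.17497 |R|=1.17497 →lo
  mid=-2.02716 |R|=1.02716 →lo
  mid=-1.95326 |R|=0.95326 →hi
  mid=-1.99021 |R|=0.99021 →hi
  mid=-2.00869 |R|=1.00869 →lo
  mid=-1.99945 |R|=0.99945 →hi
  mid=-2.00407 |R|=1.00407 →lo
  mid=-2.00176 |R|=1.00176 →lo
  ...
  [-2.00003,-1.99988] ⇒ x*=-2.0000
Interval (-2.0000, 0).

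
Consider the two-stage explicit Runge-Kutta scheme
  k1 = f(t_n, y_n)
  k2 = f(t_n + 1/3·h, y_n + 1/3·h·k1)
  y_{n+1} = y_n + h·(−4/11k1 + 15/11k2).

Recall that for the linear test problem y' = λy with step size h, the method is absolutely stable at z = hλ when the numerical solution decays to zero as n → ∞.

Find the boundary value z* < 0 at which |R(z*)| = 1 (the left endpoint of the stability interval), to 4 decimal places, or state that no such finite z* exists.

Set f=λy, z=hλ:
  k1=λy_n ⇒ h·k1=z·y_n;  k2=λ(1+1/3z)y_n ⇒ h·k2=z(1+1/3z)y_n
  y_{n+1}/y_n = 1 − 4/11z + 15/11z(1+1/3z) = 1 + z + 5/11z²
  so R(z) = 1 + z + 5/11z².

Need |R(x)|<1, x<0.
x=-1.65: |R|=0.5875
R=1: x+5/11x²=0 ⇒ x=−11/5=-2.2000; min R=1−1/(4·5/11)=0.4500>−1
Confirm numerically:
  x=-2.150: |R|=0.95114 <1
  x=-1.716: |R|=0.62248 <1
  x=-1.133: |R|=0.45049 <1
  x=-2.438: |R|=1.26375 >1
  x=-2.237: |R|=1.03762 >1
  x=-2.236: |R|=1.03659 >1
Interval (-2.2000, 0).

z* = -2.2000.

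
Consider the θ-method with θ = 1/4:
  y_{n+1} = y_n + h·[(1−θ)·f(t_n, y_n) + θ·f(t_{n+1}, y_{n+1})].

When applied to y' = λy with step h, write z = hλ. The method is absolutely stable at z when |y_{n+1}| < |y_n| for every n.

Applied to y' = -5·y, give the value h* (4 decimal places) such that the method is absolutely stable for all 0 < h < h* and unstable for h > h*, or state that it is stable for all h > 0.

(-4.0000,0); λ=-5 ⇒ h* = (4)/5 = 0.8000.

Test eqn y'=λy, z=hλ:
  y_{n+1} = y_n + z·[3/4·y_n + 1/4·y_{n+1}] ⇒ (1 − 1/4z)y_{n+1} = (1 + 3/4z)y_n
  so R(z) = (1 + 3/4z)/(1 − 1/4z).

Boundary: |R(x)|=1, x<0.
x=-1.44: |R|=0.0588
R=−1: 1+3/4x = −1+1/4x ⇒ -1/2x=2 ⇒ x=2/(-1/2)=-4.0000
Confirm numerically:
  x=-3.836: |R|=0.95814 <1
  x=-3.675: |R|=0.91531 <1
  x=-2.558: |R|=0.56023 <1
  x=-2.530: |R|=0.54977 <1
  x=-4.430: |R|=1.10202 >1
  x=-4.373: |R|=1.08910 >1
  x=-4.159: |R|=1.03898 >1
Stable set (-4.0000, 0).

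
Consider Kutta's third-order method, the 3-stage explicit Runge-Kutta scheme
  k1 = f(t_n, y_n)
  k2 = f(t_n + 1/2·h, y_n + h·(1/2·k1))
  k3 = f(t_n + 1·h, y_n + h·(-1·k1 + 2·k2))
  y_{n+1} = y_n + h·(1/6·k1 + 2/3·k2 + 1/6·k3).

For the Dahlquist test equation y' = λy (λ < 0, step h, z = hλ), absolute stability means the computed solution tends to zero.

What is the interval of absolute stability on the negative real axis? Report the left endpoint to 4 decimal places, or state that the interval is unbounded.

z∈(-2.5127,0).

Test eqn y'=λy, z=hλ:
  order 3, 3-stage ⇒ R(z)=1+z+z^2/2+z^3/6
  (e.g. R(-1.05)=0.30831, |R|=0.30831)

Boundary: |R(x)|=1, x<0.
x=-1.05: |R|=0.3083
|R(-2.84)|=1.6249 |R(-1.28)|=0.1897 |R(-1.23)|=0.2163
Bisect:
  x_lo=-3.1897 |R|=2.5114  x_hi=-0.3793 |R|=0.6835
  mid=-1.78453 |R|=0.13941 →hi
  mid=-2.48713 |R|=0.95837 →hi
  mid=-2.83843 |R|=1.62147 →lo
  mid=-2.66278 |R|=1.26427 →lo
  mid=-2.57495 |R|=1.10525 →lo
  mid=-2.53104 |R|=1.03033 →lo
  mid=-2.50908 |R|=0.99399 →hi
  mid=-2.52006 |R|=1.01207 →lo
  mid=-2.51457 |R|=1.00301 →lo
  mid=-2.51183 |R|=0.99849 →hi
  ...
  [-2.51286,-2.51269] ⇒ x*=-2.5127
Stable set (-2.5127, 0).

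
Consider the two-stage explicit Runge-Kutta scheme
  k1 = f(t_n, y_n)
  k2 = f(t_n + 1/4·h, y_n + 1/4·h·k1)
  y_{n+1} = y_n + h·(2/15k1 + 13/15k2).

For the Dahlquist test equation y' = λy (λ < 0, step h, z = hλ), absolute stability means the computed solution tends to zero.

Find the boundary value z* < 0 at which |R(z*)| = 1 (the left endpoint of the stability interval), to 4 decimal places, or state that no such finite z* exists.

On y'=λy, z=hλ:
  k1=λy_n ⇒ h·k1=z·y_n;  k2=λ(1+1/4z)y_n ⇒ h·k2=z(1+1/4z)y_n
  y_{n+1}/y_n = 1 + 2/15z + 13/15z(1+1/4z) = 1 + z + 13/60z²
  ⇒ R(z) = 1 + z + 13/60z².

Need |R(x)|<1, x<0.
x=-1.35: |R|=0.0449
R=1: x+13/60x²=0 ⇒ x=−60/13=-4.6154; min R=1−1/(4·13/60)=-0.1538>−1
Confirm numerically:
  x=-3.979: |R|=0.45136 <1
  x=-3.826: |R|=0.34563 <1
  x=-3.781: |R|=0.31646 <1
  x=-2.949: |R|=0.06474 <1
  x=-5.025: |R|=1.44597 >1
  x=-4.944: |R|=1.35201 >1
  x=-4.743: |R|=1.13114 >1
Interval (-4.6154, 0).

z* = -4.6154.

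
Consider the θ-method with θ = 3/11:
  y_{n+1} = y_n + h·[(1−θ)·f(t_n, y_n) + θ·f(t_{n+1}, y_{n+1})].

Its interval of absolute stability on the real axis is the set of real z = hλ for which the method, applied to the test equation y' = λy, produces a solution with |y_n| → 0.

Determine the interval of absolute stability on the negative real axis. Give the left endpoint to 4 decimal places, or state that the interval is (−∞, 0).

z∈(-4.4000,0).

Test eqn y'=λy, z=hλ:
  y_{n+1} = y_n + z·[8/11·y_n + 3/11·y_{n+1}] ⇒ (1 − 3/11z)y_{n+1} = (1 + 8/11z)y_n
  Hence R(z) = (1 + 8/11z)/(1 − 3/11z).

Find x<0 with |R(x)|<1.
x=-1.51: |R|=0.0695
R=−1: 1+8/11x = −1+3/11x ⇒ -5/11x=2 ⇒ x=2/(-5/11)=-4.4000
Confirm numerically:
  x=-4.363: |R|=0.99232 <1
  x=-4.309: |R|=0.98098 <1
  x=-3.292: |R|=0.73462 <1
  x=-1.951: |R|=0.27342 <1
  x=-4.830: |R|=1.08435 >1
  x=-4.454: |R|=1.01108 >1
  x=-4.437: |R|=1.00761 >1
Interval (-4.4000, 0).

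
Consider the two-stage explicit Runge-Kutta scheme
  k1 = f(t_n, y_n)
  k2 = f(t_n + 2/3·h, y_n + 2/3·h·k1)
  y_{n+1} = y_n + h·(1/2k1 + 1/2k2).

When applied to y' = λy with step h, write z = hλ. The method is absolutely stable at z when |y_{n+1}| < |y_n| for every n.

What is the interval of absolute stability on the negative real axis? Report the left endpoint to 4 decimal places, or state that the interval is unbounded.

Set f=λy, z=hλ:
  k1=λy_n ⇒ h·k1=z·y_n;  k2=λ(1+2/3z)y_n ⇒ h·k2=z(1+2/3z)y_n
  y_{n+1}/y_n = 1 + 1/2z + 1/2z(1+2/3z) = 1 + z + 1/3z²
  ⇒ R(z) = 1 + z + 1/3z².

Solve |R(x)|<1 on ℝ⁻.
x=-0.75: |R|=0.4375
R=1: x+1/3x²=0 ⇒ x=−3=-3.0000; min R=1−1/(4·1/3)=0.2500>−1
Confirm numerically:
  x=-2.889: |R|=0.89311 <1
  x=-2.842: |R|=0.85032 <1
  x=-2.013: |R|=0.33772 <1
  x=-1.321: |R|=0.26068 <1
  x=-3.533: |R|=1.62770 >1
  x=-3.296: |R|=1.32521 >1
  x=-3.253: |R|=1.27434 >1
So |R|<1 on (-3.0000, 0).

z∈(-3.0000,0).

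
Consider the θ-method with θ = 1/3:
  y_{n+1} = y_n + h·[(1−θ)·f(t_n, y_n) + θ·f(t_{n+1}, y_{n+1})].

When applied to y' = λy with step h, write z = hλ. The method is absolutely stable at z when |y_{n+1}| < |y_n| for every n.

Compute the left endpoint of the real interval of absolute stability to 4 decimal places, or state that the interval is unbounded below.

Set f=λy, z=hλ:
  y_{n+1} = y_n + z·[2/3·y_n + 1/3·y_{n+1}] ⇒ (1 − 1/3z)y_{n+1} = (1 + 2/3z)y_n
  so R(z) = (1 + 2/3z)/(1 − 1/3z).

Solve |R(x)|<1 on ℝ⁻.
x=-1.76: |R|=0.1092
R=−1: 1+2/3x = −1+1/3x ⇒ -1/3x=2 ⇒ x=2/(-1/3)=-6.0000
Confirm numerically:
  x=-4.759: |R|=0.84006 <1
  x=-4.289: |R|=0.76526 <1
  x=-2.947: |R|=0.48663 <1
  x=-6.279: |R|=1.03007 >1
  x=-6.057: |R|=1.00629 >1
  x=-6.052: |R|=1.00574 >1
Stable set (-6.0000, 0).

z* = -6.0000.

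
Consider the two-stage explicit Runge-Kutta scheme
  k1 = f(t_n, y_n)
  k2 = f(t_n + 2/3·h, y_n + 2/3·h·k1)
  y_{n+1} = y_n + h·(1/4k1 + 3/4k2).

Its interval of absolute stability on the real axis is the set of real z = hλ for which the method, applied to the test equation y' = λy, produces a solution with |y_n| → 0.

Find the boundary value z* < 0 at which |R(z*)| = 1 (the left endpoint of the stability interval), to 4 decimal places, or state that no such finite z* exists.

z* = -2.0000.

With y'=λy (z=hλ):
  k1=λy_n ⇒ h·k1=z·y_n;  k2=λ(1+2/3z)y_n ⇒ h·k2=z(1+2/3z)y_n
  y_{n+1}/y_n = 1 + 1/4z + 3/4z(1+2/3z) = 1 + z + 1/2z²
  R(z) = 1 + z + 1/2z².

Boundary: |R(x)|=1, x<0.
x=-0.55: |R|=0.6013
R=1: x+1/2x²=0 ⇒ x=−2=-2.0000; min R=1−1/(4·1/2)=0.5000>−1
Confirm numerically:
  x=-1.653: |R|=0.71320 <1
  x=-1.317: |R|=0.55024 <1
  x=-1.193: |R|=0.51862 <1
  x=-0.941: |R|=0.50174 <1
  x=-2.522: |R|=1.65824 >1
  x=-2.356: |R|=1.41937 >1
So |R|<1 on (-2.0000, 0).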